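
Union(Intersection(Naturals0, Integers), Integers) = Integers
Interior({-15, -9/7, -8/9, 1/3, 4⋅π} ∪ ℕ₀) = ∅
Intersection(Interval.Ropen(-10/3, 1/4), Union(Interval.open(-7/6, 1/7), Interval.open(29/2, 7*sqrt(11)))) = Interval.open(-7/6, 1/7)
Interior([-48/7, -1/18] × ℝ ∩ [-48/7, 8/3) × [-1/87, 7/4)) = (-48/7, -1/18) × (-1/87, 7/4)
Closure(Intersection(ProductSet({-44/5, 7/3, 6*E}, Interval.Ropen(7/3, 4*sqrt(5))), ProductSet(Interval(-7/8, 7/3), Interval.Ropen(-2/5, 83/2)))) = ProductSet({7/3}, Interval(7/3, 4*sqrt(5)))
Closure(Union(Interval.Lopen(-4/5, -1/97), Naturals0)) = Union(Complement(Naturals0, Interval.open(-4/5, -1/97)), Interval(-4/5, -1/97), Naturals0)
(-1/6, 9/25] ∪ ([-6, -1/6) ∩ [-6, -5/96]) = [-6, -1/6) ∪ (-1/6, 9/25]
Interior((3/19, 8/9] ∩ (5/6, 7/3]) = (5/6, 8/9)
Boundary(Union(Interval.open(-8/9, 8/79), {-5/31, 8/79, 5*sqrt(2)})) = {-8/9, 8/79, 5*sqrt(2)}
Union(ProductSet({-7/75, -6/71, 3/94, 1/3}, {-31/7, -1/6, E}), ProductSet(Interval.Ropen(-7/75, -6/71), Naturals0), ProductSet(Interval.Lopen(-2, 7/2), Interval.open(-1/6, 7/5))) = Union(ProductSet({-7/75, -6/71, 3/94, 1/3}, {-31/7, -1/6, E}), ProductSet(Interval.Lopen(-2, 7/2), Interval.open(-1/6, 7/5)), ProductSet(Interval.Ropen(-7/75, -6/71), Naturals0))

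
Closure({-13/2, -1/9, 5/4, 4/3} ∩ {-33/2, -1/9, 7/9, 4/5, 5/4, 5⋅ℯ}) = {-1/9, 5/4}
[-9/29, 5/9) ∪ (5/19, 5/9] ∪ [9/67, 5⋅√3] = [-9/29, 5⋅√3]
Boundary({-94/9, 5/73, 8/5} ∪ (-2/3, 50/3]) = {-94/9, -2/3, 50/3}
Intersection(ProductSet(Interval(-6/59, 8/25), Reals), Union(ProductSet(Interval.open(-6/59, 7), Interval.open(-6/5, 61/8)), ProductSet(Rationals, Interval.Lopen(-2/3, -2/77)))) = Union(ProductSet(Intersection(Interval(-6/59, 8/25), Rationals), Interval.Lopen(-2/3, -2/77)), ProductSet(Interval.Lopen(-6/59, 8/25), Interval.open(-6/5, 61/8)))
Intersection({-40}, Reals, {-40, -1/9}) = {-40}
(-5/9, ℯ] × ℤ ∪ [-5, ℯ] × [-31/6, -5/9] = ((-5/9, ℯ] × ℤ) ∪ ([-5, ℯ] × [-31/6, -5/9])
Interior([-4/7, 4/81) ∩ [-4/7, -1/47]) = (-4/7, -1/47)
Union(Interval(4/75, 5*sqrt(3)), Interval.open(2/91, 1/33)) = Union(Interval.open(2/91, 1/33), Interval(4/75, 5*sqrt(3)))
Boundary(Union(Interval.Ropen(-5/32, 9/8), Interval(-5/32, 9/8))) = {-5/32, 9/8}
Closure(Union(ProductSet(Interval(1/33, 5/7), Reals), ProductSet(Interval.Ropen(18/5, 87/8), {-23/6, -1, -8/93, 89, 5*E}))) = Union(ProductSet(Interval(1/33, 5/7), Reals), ProductSet(Interval(18/5, 87/8), {-23/6, -1, -8/93, 89, 5*E}))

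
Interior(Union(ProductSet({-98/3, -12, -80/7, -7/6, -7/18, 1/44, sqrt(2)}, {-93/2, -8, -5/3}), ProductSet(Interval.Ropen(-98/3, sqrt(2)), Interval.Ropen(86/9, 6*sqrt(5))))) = ProductSet(Interval.open(-98/3, sqrt(2)), Interval.open(86/9, 6*sqrt(5)))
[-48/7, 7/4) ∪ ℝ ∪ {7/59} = (-∞, ∞)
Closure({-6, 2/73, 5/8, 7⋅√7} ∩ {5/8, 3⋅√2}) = {5/8}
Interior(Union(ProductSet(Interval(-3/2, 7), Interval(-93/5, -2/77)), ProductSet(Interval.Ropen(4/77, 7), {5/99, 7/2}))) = ProductSet(Interval.open(-3/2, 7), Interval.open(-93/5, -2/77))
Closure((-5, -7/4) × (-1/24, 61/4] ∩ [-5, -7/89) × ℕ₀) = [-5, -7/4] × {0, 1, …, 15}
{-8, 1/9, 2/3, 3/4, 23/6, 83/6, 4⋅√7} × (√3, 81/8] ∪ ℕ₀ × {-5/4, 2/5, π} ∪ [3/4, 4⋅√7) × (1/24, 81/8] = (ℕ₀ × {-5/4, 2/5, π}) ∪ ([3/4, 4⋅√7) × (1/24, 81/8]) ∪ ({-8, 1/9, 2/3, 3/4, 23/6, 83/6, 4⋅√7} × (√3, 81/8])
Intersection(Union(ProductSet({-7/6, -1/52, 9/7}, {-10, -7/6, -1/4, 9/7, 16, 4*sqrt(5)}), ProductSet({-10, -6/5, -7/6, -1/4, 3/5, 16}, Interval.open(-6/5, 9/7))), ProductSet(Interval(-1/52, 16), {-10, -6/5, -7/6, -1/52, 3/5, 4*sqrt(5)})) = Union(ProductSet({-1/52, 9/7}, {-10, -7/6, 4*sqrt(5)}), ProductSet({3/5, 16}, {-7/6, -1/52, 3/5}))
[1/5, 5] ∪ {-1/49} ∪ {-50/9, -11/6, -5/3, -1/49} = {-50/9, -11/6, -5/3, -1/49} ∪ [1/5, 5]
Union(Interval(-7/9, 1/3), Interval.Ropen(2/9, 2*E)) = Interval.Ropen(-7/9, 2*E)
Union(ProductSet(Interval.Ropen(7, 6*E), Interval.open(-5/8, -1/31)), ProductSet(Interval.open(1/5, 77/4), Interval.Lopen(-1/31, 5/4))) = Union(ProductSet(Interval.open(1/5, 77/4), Interval.Lopen(-1/31, 5/4)), ProductSet(Interval.Ropen(7, 6*E), Interval.open(-5/8, -1/31)))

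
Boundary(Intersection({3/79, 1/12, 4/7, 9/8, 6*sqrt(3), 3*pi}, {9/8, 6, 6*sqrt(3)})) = {9/8, 6*sqrt(3)}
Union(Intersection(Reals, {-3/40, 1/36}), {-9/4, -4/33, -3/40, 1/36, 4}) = {-9/4, -4/33, -3/40, 1/36, 4}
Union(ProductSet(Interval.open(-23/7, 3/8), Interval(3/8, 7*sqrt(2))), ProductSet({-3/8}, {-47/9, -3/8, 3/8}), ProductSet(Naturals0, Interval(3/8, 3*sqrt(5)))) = Union(ProductSet({-3/8}, {-47/9, -3/8, 3/8}), ProductSet(Interval.open(-23/7, 3/8), Interval(3/8, 7*sqrt(2))), ProductSet(Naturals0, Interval(3/8, 3*sqrt(5))))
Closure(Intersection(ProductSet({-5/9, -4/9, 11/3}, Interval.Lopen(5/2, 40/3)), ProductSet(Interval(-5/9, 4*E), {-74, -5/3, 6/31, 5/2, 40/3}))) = ProductSet({-5/9, -4/9, 11/3}, {40/3})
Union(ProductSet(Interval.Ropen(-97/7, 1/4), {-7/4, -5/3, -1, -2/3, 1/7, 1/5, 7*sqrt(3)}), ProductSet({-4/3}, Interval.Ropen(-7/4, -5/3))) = Union(ProductSet({-4/3}, Interval.Ropen(-7/4, -5/3)), ProductSet(Interval.Ropen(-97/7, 1/4), {-7/4, -5/3, -1, -2/3, 1/7, 1/5, 7*sqrt(3)}))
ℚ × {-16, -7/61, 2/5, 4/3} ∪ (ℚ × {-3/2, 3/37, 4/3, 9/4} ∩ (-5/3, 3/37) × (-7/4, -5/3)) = ℚ × {-16, -7/61, 2/5, 4/3}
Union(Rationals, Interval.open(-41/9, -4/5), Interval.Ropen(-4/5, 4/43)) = Union(Interval(-41/9, 4/43), Rationals)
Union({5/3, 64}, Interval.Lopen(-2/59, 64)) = Interval.Lopen(-2/59, 64)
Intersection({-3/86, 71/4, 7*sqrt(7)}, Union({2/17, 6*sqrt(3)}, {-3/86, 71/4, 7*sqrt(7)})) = {-3/86, 71/4, 7*sqrt(7)}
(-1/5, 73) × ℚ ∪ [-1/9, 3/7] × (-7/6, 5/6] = ((-1/5, 73) × ℚ) ∪ ([-1/9, 3/7] × (-7/6, 5/6])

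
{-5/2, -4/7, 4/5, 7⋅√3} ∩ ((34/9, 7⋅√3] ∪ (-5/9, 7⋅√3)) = {4/5, 7⋅√3}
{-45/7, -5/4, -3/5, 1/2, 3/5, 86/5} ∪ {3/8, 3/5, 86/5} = {-45/7, -5/4, -3/5, 3/8, 1/2, 3/5, 86/5}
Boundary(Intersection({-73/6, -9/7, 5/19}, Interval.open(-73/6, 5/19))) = {-9/7}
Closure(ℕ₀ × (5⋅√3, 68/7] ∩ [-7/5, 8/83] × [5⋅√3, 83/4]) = {0} × [5⋅√3, 68/7]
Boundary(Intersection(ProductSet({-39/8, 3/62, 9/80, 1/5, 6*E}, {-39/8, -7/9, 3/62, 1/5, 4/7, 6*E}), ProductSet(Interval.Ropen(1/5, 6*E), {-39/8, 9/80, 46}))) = ProductSet({1/5}, {-39/8})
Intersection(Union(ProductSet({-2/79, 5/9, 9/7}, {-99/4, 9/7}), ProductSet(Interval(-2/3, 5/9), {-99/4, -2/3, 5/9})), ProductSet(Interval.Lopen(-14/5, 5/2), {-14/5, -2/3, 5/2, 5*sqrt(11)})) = ProductSet(Interval(-2/3, 5/9), {-2/3})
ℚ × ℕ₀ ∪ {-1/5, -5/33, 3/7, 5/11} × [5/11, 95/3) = (ℚ × ℕ₀) ∪ ({-1/5, -5/33, 3/7, 5/11} × [5/11, 95/3))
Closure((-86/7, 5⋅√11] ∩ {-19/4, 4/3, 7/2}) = {-19/4, 4/3, 7/2}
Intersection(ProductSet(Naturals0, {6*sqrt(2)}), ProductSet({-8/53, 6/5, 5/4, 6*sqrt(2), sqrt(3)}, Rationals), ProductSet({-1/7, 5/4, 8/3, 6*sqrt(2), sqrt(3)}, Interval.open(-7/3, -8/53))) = EmptySet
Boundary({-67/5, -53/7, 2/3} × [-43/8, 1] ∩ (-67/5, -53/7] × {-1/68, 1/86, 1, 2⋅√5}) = {-53/7} × {-1/68, 1/86, 1}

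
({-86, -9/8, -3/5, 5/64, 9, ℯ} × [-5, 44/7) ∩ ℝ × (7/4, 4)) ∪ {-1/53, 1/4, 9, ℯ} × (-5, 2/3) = ({-1/53, 1/4, 9, ℯ} × (-5, 2/3)) ∪ ({-86, -9/8, -3/5, 5/64, 9, ℯ} × (7/4, 4))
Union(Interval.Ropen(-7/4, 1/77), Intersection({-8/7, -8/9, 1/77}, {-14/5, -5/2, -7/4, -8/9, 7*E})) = Interval.Ropen(-7/4, 1/77)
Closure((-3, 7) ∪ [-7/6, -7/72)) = [-3, 7]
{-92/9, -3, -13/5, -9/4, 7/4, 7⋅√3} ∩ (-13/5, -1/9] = {-9/4}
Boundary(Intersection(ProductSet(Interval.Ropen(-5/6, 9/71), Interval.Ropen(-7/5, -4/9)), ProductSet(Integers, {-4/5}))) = ProductSet(Range(0, 1, 1), {-4/5})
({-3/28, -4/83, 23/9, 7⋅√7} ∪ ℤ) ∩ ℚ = ℤ ∪ {-3/28, -4/83, 23/9}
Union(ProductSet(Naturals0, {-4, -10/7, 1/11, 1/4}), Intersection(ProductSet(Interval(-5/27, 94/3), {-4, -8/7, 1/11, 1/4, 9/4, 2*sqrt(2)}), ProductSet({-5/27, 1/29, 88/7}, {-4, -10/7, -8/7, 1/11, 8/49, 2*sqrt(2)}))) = Union(ProductSet({-5/27, 1/29, 88/7}, {-4, -8/7, 1/11, 2*sqrt(2)}), ProductSet(Naturals0, {-4, -10/7, 1/11, 1/4}))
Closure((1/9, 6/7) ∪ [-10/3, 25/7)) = [-10/3, 25/7]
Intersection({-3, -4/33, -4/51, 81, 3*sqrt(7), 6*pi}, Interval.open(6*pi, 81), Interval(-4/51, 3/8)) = EmptySet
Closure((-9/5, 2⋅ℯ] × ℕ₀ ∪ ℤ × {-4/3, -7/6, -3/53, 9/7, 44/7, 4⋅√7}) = ([-9/5, 2⋅ℯ] × ℕ₀) ∪ (ℤ × {-4/3, -7/6, -3/53, 9/7, 44/7, 4⋅√7})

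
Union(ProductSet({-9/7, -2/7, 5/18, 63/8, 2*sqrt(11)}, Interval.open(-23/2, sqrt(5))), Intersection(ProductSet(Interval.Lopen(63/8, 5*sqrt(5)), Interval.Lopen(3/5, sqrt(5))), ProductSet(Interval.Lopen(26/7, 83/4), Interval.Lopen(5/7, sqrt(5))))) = Union(ProductSet({-9/7, -2/7, 5/18, 63/8, 2*sqrt(11)}, Interval.open(-23/2, sqrt(5))), ProductSet(Interval.Lopen(63/8, 5*sqrt(5)), Interval.Lopen(5/7, sqrt(5))))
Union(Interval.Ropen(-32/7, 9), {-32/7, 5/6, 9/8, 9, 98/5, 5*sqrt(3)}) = Union({98/5}, Interval(-32/7, 9))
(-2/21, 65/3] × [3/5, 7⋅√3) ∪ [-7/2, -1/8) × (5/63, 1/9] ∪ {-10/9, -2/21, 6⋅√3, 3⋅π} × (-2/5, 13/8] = ([-7/2, -1/8) × (5/63, 1/9]) ∪ ((-2/21, 65/3] × [3/5, 7⋅√3)) ∪ ({-10/9, -2/21, 6⋅√3, 3⋅π} × (-2/5, 13/8])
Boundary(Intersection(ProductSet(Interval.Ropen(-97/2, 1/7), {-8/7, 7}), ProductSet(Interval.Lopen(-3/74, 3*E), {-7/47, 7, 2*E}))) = ProductSet(Interval(-3/74, 1/7), {7})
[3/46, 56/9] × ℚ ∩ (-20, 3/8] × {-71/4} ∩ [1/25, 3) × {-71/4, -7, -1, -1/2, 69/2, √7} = [3/46, 3/8] × {-71/4}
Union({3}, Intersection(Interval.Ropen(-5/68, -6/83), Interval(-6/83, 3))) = {3}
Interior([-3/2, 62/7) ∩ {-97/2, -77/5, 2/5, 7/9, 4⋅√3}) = ∅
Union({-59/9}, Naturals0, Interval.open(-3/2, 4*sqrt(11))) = Union({-59/9}, Interval.open(-3/2, 4*sqrt(11)), Naturals0)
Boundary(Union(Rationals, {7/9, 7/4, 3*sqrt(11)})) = Reals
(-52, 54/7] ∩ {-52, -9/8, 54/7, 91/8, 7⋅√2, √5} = {-9/8, 54/7, √5}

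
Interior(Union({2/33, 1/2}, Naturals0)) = EmptySet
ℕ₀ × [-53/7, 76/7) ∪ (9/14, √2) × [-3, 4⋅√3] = (ℕ₀ × [-53/7, 76/7)) ∪ ((9/14, √2) × [-3, 4⋅√3])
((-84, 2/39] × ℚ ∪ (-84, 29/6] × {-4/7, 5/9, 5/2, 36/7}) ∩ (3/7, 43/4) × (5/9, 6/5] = ∅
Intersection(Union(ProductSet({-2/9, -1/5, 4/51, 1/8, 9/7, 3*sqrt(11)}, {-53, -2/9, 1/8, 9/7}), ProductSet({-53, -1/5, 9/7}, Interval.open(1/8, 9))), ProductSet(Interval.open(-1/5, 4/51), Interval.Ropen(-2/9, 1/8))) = EmptySet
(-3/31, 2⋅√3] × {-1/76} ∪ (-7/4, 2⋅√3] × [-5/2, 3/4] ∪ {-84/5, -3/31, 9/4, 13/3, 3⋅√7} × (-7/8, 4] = ((-7/4, 2⋅√3] × [-5/2, 3/4]) ∪ ({-84/5, -3/31, 9/4, 13/3, 3⋅√7} × (-7/8, 4])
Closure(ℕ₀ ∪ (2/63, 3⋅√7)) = ℕ₀ ∪ [2/63, 3⋅√7] ∪ (ℕ₀ \ (2/63, 3⋅√7))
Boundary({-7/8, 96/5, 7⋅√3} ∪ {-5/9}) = {-7/8, -5/9, 96/5, 7⋅√3}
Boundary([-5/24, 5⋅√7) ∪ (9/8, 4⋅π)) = {-5/24, 5⋅√7}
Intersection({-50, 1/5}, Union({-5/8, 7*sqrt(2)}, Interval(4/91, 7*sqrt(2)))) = {1/5}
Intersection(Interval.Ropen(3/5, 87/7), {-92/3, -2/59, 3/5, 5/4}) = {3/5, 5/4}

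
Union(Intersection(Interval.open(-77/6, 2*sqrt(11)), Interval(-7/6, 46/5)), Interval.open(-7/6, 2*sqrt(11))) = Interval.Ropen(-7/6, 2*sqrt(11))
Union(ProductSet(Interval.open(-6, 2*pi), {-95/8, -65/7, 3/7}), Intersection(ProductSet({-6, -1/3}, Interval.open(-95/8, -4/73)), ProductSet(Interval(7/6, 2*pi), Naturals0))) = ProductSet(Interval.open(-6, 2*pi), {-95/8, -65/7, 3/7})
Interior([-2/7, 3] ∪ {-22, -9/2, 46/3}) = (-2/7, 3)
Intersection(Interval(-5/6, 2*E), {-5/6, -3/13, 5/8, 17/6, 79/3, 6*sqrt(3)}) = {-5/6, -3/13, 5/8, 17/6}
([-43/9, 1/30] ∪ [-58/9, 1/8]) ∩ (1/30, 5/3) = (1/30, 1/8]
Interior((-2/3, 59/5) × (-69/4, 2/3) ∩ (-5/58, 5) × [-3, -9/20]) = (-5/58, 5) × (-3, -9/20)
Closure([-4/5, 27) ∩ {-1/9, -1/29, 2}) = {-1/9, -1/29, 2}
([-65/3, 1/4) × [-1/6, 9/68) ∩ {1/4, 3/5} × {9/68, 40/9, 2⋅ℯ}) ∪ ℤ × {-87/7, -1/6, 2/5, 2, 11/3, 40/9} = ℤ × {-87/7, -1/6, 2/5, 2, 11/3, 40/9}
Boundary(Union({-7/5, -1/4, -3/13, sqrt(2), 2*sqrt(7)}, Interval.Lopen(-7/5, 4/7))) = {-7/5, 4/7, sqrt(2), 2*sqrt(7)}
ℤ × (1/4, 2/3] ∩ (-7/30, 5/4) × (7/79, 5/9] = {0, 1} × (1/4, 5/9]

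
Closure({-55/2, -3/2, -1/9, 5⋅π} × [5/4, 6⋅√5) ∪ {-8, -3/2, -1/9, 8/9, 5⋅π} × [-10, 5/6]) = ({-8, -3/2, -1/9, 8/9, 5⋅π} × [-10, 5/6]) ∪ ({-55/2, -3/2, -1/9, 5⋅π} × [5/4, 6⋅√5])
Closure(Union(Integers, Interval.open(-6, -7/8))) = Union(Integers, Interval(-6, -7/8))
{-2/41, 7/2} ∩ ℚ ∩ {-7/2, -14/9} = ∅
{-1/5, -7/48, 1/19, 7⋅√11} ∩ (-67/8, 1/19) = {-1/5, -7/48}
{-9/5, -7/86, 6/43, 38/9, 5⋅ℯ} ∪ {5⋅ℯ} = {-9/5, -7/86, 6/43, 38/9, 5⋅ℯ}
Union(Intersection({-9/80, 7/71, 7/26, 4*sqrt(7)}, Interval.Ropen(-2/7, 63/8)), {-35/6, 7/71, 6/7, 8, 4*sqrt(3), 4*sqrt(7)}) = {-35/6, -9/80, 7/71, 7/26, 6/7, 8, 4*sqrt(3), 4*sqrt(7)}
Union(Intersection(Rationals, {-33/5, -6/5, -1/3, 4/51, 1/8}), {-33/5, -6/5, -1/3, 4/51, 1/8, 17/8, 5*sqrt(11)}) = {-33/5, -6/5, -1/3, 4/51, 1/8, 17/8, 5*sqrt(11)}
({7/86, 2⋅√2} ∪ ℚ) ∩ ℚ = ℚ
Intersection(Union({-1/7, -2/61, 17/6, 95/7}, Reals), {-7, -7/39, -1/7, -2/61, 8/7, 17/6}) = {-7, -7/39, -1/7, -2/61, 8/7, 17/6}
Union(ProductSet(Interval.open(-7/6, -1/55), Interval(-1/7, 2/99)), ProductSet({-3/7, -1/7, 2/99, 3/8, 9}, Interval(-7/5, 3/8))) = Union(ProductSet({-3/7, -1/7, 2/99, 3/8, 9}, Interval(-7/5, 3/8)), ProductSet(Interval.open(-7/6, -1/55), Interval(-1/7, 2/99)))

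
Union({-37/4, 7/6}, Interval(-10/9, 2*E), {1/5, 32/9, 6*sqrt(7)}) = Union({-37/4, 6*sqrt(7)}, Interval(-10/9, 2*E))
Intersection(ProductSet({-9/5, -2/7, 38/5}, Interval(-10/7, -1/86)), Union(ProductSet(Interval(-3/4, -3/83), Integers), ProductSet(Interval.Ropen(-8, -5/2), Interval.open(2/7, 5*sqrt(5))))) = ProductSet({-2/7}, Range(-1, 0, 1))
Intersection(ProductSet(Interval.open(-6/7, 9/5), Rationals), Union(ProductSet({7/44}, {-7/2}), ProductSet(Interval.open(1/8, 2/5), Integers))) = Union(ProductSet({7/44}, {-7/2}), ProductSet(Interval.open(1/8, 2/5), Integers))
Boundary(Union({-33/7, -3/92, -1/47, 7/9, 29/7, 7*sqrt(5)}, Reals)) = EmptySet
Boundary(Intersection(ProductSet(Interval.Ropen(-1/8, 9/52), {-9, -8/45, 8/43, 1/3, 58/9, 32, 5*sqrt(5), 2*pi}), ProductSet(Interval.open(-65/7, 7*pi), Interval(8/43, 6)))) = ProductSet(Interval(-1/8, 9/52), {8/43, 1/3})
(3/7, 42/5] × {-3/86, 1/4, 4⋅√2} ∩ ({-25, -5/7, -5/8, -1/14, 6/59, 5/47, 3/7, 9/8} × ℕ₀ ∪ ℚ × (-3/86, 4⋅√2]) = (ℚ ∩ (3/7, 42/5]) × {1/4, 4⋅√2}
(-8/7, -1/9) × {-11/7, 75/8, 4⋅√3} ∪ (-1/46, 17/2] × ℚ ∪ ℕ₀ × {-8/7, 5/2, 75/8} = (ℕ₀ × {-8/7, 5/2, 75/8}) ∪ ((-1/46, 17/2] × ℚ) ∪ ((-8/7, -1/9) × {-11/7, 75/8, 4⋅√3})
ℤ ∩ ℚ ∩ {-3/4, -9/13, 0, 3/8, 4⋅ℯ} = {0}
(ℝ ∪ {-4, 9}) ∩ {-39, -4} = {-39, -4}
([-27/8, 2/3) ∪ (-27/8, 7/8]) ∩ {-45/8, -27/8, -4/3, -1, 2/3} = {-27/8, -4/3, -1, 2/3}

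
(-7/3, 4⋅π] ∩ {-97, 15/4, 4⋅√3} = {15/4, 4⋅√3}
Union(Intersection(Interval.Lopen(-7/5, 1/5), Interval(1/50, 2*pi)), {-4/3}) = Union({-4/3}, Interval(1/50, 1/5))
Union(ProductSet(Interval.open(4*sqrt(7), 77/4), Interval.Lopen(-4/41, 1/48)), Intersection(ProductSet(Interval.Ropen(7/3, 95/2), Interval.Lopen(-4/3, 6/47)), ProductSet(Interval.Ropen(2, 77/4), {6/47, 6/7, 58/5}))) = Union(ProductSet(Interval.Ropen(7/3, 77/4), {6/47}), ProductSet(Interval.open(4*sqrt(7), 77/4), Interval.Lopen(-4/41, 1/48)))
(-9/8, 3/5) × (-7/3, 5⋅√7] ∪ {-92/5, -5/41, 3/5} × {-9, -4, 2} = ({-92/5, -5/41, 3/5} × {-9, -4, 2}) ∪ ((-9/8, 3/5) × (-7/3, 5⋅√7])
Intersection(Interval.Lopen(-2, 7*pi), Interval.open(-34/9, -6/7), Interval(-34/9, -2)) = EmptySet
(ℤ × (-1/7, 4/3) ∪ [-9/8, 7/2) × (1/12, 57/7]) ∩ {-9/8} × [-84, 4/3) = {-9/8} × (1/12, 4/3)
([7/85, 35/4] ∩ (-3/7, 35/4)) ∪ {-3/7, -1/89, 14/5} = {-3/7, -1/89} ∪ [7/85, 35/4)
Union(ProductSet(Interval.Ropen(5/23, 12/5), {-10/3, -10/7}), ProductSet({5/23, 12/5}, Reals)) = Union(ProductSet({5/23, 12/5}, Reals), ProductSet(Interval.Ropen(5/23, 12/5), {-10/3, -10/7}))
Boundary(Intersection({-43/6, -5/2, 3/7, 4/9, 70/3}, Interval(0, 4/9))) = {3/7, 4/9}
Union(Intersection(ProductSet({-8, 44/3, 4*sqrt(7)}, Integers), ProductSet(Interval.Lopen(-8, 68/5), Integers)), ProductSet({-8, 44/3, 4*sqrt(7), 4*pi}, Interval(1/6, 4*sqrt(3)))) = Union(ProductSet({4*sqrt(7)}, Integers), ProductSet({-8, 44/3, 4*sqrt(7), 4*pi}, Interval(1/6, 4*sqrt(3))))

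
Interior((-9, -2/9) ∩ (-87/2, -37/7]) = (-9, -37/7)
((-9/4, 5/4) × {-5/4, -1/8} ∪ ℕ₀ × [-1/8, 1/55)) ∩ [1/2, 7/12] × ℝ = [1/2, 7/12] × {-5/4, -1/8}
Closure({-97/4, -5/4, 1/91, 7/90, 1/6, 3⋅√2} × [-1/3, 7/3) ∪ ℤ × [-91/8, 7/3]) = (ℤ × [-91/8, 7/3]) ∪ ({-97/4, -5/4, 1/91, 7/90, 1/6, 3⋅√2} × [-1/3, 7/3])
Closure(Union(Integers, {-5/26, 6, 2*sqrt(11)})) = Union({-5/26, 2*sqrt(11)}, Integers)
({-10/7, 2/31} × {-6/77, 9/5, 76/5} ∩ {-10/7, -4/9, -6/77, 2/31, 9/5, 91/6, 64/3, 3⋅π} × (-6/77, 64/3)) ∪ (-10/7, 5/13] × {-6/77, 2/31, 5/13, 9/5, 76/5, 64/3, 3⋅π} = ({-10/7, 2/31} × {9/5, 76/5}) ∪ ((-10/7, 5/13] × {-6/77, 2/31, 5/13, 9/5, 76/5, 64/3, 3⋅π})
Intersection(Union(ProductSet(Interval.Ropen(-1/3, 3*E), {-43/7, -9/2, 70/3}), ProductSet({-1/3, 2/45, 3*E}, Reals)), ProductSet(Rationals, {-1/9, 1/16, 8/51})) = ProductSet({-1/3, 2/45}, {-1/9, 1/16, 8/51})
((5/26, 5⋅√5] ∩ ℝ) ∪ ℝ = (-∞, ∞)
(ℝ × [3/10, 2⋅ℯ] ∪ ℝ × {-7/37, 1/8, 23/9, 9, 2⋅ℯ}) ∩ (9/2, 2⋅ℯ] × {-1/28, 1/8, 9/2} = (9/2, 2⋅ℯ] × {1/8, 9/2}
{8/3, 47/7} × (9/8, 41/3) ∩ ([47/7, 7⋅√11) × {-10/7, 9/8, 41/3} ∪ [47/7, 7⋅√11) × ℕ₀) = {47/7} × {2, 3, …, 13}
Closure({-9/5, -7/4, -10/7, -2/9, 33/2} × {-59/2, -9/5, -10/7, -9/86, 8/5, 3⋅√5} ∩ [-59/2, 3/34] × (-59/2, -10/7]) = {-9/5, -7/4, -10/7, -2/9} × {-9/5, -10/7}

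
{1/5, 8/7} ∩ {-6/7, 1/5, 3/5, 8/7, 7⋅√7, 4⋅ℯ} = {1/5, 8/7}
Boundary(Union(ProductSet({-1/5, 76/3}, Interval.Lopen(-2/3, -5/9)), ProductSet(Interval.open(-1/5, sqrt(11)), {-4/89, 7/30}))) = Union(ProductSet({-1/5, 76/3}, Interval(-2/3, -5/9)), ProductSet(Interval(-1/5, sqrt(11)), {-4/89, 7/30}))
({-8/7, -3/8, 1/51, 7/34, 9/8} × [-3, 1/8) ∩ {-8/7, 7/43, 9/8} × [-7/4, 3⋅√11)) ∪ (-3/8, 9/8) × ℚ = ((-3/8, 9/8) × ℚ) ∪ ({-8/7, 9/8} × [-7/4, 1/8))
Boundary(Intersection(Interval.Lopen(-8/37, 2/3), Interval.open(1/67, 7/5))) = {1/67, 2/3}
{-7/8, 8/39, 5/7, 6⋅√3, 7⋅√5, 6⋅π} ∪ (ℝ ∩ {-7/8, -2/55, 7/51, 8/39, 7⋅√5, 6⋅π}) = {-7/8, -2/55, 7/51, 8/39, 5/7, 6⋅√3, 7⋅√5, 6⋅π}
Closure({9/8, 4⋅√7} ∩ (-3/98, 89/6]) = {9/8, 4⋅√7}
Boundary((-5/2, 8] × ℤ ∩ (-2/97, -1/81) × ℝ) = [-2/97, -1/81] × ℤ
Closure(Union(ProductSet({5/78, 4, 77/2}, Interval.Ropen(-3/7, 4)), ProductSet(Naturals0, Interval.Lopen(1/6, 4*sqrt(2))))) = Union(ProductSet({5/78, 4, 77/2}, Interval(-3/7, 4)), ProductSet(Naturals0, Interval(1/6, 4*sqrt(2))))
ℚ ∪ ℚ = ℚ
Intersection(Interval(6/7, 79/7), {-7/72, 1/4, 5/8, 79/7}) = {79/7}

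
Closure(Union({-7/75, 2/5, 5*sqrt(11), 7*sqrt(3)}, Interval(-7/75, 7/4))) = Union({5*sqrt(11), 7*sqrt(3)}, Interval(-7/75, 7/4))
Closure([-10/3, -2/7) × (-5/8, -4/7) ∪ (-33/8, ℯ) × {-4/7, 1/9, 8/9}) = ({-10/3, -2/7} × [-5/8, -4/7]) ∪ ([-10/3, -2/7] × {-5/8, -4/7}) ∪ ([-33/8, ℯ] × {-4/7, 1/9, 8/9}) ∪ ([-10/3, -2/7) × (-5/8, -4/7))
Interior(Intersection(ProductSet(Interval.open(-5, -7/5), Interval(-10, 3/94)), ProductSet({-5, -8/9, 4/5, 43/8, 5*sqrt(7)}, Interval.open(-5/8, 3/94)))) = EmptySet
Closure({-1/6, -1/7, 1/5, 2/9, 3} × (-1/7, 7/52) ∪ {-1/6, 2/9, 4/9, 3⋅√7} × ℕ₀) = ({-1/6, 2/9, 4/9, 3⋅√7} × ℕ₀) ∪ ({-1/6, -1/7, 1/5, 2/9, 3} × [-1/7, 7/52])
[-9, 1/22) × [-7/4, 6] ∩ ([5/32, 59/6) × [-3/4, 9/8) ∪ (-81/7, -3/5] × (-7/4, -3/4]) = [-9, -3/5] × (-7/4, -3/4]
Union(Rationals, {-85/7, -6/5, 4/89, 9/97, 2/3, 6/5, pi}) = Union({pi}, Rationals)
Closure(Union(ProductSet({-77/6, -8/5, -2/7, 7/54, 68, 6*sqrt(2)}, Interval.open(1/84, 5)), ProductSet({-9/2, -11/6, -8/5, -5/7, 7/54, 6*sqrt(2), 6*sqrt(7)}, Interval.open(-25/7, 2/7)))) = Union(ProductSet({-77/6, -8/5, -2/7, 7/54, 68, 6*sqrt(2)}, Interval(1/84, 5)), ProductSet({-9/2, -11/6, -8/5, -5/7, 7/54, 6*sqrt(2), 6*sqrt(7)}, Interval(-25/7, 2/7)))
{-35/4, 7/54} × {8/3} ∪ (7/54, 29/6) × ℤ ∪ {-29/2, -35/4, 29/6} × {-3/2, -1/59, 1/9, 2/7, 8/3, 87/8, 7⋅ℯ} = ({-35/4, 7/54} × {8/3}) ∪ ((7/54, 29/6) × ℤ) ∪ ({-29/2, -35/4, 29/6} × {-3/2, -1/59, 1/9, 2/7, 8/3, 87/8, 7⋅ℯ})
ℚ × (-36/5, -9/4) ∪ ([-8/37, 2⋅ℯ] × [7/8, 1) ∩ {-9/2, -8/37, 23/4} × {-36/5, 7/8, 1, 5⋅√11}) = ({-8/37} × {7/8}) ∪ (ℚ × (-36/5, -9/4))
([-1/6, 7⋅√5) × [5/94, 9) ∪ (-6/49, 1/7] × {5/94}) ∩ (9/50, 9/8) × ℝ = (9/50, 9/8) × [5/94, 9)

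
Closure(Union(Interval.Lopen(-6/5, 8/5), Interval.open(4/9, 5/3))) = Interval(-6/5, 5/3)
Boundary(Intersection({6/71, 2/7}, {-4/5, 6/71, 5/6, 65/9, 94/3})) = {6/71}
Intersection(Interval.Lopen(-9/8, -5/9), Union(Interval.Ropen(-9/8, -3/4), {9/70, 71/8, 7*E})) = Interval.open(-9/8, -3/4)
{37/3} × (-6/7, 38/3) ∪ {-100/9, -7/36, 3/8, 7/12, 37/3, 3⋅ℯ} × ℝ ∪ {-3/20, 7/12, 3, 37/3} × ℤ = ({-3/20, 7/12, 3, 37/3} × ℤ) ∪ ({-100/9, -7/36, 3/8, 7/12, 37/3, 3⋅ℯ} × ℝ)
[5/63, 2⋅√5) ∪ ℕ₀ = ℕ₀ ∪ [5/63, 2⋅√5)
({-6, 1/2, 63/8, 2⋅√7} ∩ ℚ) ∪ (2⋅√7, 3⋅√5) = {-6, 1/2, 63/8} ∪ (2⋅√7, 3⋅√5)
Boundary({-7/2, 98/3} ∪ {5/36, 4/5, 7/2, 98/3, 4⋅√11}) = {-7/2, 5/36, 4/5, 7/2, 98/3, 4⋅√11}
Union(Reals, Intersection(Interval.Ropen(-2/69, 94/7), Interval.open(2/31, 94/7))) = Interval(-oo, oo)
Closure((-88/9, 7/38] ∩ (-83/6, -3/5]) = [-88/9, -3/5]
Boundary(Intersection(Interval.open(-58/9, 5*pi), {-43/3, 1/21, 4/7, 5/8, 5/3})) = {1/21, 4/7, 5/8, 5/3}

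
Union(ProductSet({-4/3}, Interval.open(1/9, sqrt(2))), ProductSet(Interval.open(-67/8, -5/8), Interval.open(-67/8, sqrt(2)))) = ProductSet(Interval.open(-67/8, -5/8), Interval.open(-67/8, sqrt(2)))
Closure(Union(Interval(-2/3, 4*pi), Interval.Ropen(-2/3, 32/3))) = Interval(-2/3, 4*pi)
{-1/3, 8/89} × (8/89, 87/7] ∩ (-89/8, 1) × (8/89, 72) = {-1/3, 8/89} × (8/89, 87/7]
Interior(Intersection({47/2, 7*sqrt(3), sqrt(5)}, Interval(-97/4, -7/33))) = EmptySet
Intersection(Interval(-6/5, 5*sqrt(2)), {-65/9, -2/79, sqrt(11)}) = {-2/79, sqrt(11)}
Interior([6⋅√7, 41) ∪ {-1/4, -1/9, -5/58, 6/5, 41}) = (6⋅√7, 41)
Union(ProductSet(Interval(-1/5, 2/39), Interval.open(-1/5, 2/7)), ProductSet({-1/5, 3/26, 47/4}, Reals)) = Union(ProductSet({-1/5, 3/26, 47/4}, Reals), ProductSet(Interval(-1/5, 2/39), Interval.open(-1/5, 2/7)))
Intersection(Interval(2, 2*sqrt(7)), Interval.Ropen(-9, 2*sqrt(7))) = Interval.Ropen(2, 2*sqrt(7))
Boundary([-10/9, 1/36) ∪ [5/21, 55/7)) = {-10/9, 1/36, 5/21, 55/7}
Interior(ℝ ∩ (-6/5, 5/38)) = (-6/5, 5/38)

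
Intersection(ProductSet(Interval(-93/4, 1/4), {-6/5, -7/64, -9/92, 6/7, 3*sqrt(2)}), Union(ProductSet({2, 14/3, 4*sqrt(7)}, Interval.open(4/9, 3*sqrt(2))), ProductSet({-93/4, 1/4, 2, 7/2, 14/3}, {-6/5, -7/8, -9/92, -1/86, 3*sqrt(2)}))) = ProductSet({-93/4, 1/4}, {-6/5, -9/92, 3*sqrt(2)})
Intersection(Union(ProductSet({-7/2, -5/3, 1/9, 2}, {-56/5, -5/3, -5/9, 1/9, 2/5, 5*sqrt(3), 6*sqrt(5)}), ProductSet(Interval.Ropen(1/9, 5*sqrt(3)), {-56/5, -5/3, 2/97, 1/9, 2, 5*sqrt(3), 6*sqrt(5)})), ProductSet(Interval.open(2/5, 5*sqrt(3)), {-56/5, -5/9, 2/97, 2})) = Union(ProductSet({2}, {-56/5, -5/9}), ProductSet(Interval.open(2/5, 5*sqrt(3)), {-56/5, 2/97, 2}))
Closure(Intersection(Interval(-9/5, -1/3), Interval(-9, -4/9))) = Interval(-9/5, -4/9)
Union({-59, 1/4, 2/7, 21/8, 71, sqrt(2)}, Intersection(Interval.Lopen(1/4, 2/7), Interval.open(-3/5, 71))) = Union({-59, 21/8, 71, sqrt(2)}, Interval(1/4, 2/7))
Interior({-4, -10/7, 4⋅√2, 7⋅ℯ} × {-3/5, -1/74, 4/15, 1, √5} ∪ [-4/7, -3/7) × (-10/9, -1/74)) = (-4/7, -3/7) × (-10/9, -1/74)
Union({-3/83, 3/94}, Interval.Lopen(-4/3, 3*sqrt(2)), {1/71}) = Interval.Lopen(-4/3, 3*sqrt(2))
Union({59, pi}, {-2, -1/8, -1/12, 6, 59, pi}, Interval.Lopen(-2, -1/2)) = Union({-1/8, -1/12, 6, 59, pi}, Interval(-2, -1/2))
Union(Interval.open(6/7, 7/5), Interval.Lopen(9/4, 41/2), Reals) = Interval(-oo, oo)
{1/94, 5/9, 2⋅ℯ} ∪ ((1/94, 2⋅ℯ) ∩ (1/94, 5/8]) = [1/94, 5/8] ∪ {2⋅ℯ}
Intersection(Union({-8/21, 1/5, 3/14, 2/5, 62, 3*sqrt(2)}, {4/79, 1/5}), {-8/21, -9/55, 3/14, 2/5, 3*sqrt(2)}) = {-8/21, 3/14, 2/5, 3*sqrt(2)}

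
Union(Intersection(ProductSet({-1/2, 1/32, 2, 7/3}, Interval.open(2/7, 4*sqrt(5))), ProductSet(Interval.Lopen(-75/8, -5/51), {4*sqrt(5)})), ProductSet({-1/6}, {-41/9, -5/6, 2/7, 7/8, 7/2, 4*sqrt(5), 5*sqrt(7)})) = ProductSet({-1/6}, {-41/9, -5/6, 2/7, 7/8, 7/2, 4*sqrt(5), 5*sqrt(7)})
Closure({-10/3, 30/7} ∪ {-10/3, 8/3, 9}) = {-10/3, 8/3, 30/7, 9}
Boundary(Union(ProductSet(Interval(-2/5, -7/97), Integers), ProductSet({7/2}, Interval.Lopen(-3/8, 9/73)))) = Union(ProductSet({7/2}, Interval(-3/8, 9/73)), ProductSet(Interval(-2/5, -7/97), Integers))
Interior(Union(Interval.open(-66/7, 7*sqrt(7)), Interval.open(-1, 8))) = Interval.open(-66/7, 7*sqrt(7))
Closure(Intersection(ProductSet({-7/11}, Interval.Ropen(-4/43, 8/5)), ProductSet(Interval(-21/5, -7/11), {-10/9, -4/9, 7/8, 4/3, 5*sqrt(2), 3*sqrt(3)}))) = ProductSet({-7/11}, {7/8, 4/3})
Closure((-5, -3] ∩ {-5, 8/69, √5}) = ∅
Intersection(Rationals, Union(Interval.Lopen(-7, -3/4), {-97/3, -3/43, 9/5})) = Union({-97/3, -3/43, 9/5}, Intersection(Interval.Lopen(-7, -3/4), Rationals))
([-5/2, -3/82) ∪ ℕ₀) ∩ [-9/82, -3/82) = [-9/82, -3/82)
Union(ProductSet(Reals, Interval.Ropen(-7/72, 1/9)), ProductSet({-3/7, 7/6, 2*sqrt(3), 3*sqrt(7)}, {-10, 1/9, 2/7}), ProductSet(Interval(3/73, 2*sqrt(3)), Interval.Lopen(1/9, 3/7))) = Union(ProductSet({-3/7, 7/6, 2*sqrt(3), 3*sqrt(7)}, {-10, 1/9, 2/7}), ProductSet(Interval(3/73, 2*sqrt(3)), Interval.Lopen(1/9, 3/7)), ProductSet(Reals, Interval.Ropen(-7/72, 1/9)))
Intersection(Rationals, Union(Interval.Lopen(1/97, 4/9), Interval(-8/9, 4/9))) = Intersection(Interval(-8/9, 4/9), Rationals)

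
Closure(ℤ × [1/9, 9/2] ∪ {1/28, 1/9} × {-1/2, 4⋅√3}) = (ℤ × [1/9, 9/2]) ∪ ({1/28, 1/9} × {-1/2, 4⋅√3})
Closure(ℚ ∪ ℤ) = ℝ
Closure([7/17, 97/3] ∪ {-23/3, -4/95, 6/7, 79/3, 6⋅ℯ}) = {-23/3, -4/95} ∪ [7/17, 97/3]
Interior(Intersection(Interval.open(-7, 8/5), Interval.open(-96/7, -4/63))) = Interval.open(-7, -4/63)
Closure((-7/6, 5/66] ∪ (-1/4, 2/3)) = [-7/6, 2/3]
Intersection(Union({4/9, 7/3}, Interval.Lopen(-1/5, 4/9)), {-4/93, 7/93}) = {-4/93, 7/93}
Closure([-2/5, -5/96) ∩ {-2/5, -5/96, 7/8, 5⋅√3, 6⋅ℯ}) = {-2/5}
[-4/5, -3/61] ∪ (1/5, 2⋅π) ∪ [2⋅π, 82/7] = [-4/5, -3/61] ∪ (1/5, 82/7]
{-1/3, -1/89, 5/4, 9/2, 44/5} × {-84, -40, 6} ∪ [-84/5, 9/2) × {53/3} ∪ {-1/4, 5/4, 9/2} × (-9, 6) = ([-84/5, 9/2) × {53/3}) ∪ ({-1/4, 5/4, 9/2} × (-9, 6)) ∪ ({-1/3, -1/89, 5/4, 9/2, 44/5} × {-84, -40, 6})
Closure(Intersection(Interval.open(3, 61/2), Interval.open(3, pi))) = Interval(3, pi)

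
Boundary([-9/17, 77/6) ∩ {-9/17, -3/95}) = {-9/17, -3/95}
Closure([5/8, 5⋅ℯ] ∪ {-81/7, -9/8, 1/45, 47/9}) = {-81/7, -9/8, 1/45} ∪ [5/8, 5⋅ℯ]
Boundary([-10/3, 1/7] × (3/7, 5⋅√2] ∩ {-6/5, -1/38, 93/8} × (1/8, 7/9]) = {-6/5, -1/38} × [3/7, 7/9]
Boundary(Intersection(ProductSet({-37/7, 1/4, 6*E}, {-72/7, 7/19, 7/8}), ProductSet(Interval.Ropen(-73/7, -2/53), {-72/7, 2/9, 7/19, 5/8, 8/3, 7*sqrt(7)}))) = ProductSet({-37/7}, {-72/7, 7/19})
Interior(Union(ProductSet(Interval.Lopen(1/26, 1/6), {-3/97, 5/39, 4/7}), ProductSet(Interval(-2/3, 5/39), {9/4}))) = EmptySet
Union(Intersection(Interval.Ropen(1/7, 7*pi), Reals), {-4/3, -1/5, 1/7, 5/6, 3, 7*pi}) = Union({-4/3, -1/5}, Interval(1/7, 7*pi))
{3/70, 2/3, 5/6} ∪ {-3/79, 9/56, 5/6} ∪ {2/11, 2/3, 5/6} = {-3/79, 3/70, 9/56, 2/11, 2/3, 5/6}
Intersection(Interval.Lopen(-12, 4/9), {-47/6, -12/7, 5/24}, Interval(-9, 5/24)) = {-47/6, -12/7, 5/24}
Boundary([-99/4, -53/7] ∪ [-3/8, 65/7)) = {-99/4, -53/7, -3/8, 65/7}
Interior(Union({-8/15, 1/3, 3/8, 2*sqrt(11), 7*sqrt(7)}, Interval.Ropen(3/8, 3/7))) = Interval.open(3/8, 3/7)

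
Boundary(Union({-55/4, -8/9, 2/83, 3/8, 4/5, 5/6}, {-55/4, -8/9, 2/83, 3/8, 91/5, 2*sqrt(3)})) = {-55/4, -8/9, 2/83, 3/8, 4/5, 5/6, 91/5, 2*sqrt(3)}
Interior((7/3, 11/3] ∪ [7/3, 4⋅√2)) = (7/3, 4⋅√2)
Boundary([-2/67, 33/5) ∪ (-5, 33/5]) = {-5, 33/5}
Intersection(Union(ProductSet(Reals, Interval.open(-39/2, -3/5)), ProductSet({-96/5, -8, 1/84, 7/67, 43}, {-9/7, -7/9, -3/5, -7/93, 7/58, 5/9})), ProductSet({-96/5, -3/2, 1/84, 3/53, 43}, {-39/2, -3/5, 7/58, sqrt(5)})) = ProductSet({-96/5, 1/84, 43}, {-3/5, 7/58})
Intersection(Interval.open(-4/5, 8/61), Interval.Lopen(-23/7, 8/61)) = Interval.open(-4/5, 8/61)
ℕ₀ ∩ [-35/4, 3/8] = {0}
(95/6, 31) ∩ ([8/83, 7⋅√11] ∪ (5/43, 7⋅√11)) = (95/6, 7⋅√11]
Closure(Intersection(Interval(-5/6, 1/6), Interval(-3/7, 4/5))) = Interval(-3/7, 1/6)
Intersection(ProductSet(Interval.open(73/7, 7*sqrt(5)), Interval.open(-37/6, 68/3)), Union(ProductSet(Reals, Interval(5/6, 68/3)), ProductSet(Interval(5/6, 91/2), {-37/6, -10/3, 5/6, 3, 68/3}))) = ProductSet(Interval.open(73/7, 7*sqrt(5)), Union({-10/3}, Interval.Ropen(5/6, 68/3)))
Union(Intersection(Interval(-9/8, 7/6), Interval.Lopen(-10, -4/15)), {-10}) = Union({-10}, Interval(-9/8, -4/15))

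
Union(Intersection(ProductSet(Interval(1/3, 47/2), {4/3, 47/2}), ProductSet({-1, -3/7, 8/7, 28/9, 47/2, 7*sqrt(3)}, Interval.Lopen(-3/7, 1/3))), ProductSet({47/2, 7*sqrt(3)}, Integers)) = ProductSet({47/2, 7*sqrt(3)}, Integers)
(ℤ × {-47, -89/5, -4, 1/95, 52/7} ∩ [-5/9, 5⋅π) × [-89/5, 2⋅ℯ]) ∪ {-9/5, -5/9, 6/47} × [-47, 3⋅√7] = ({0, 1, …, 15} × {-89/5, -4, 1/95}) ∪ ({-9/5, -5/9, 6/47} × [-47, 3⋅√7])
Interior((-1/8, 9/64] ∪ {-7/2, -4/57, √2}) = (-1/8, 9/64)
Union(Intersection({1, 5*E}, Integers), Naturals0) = Naturals0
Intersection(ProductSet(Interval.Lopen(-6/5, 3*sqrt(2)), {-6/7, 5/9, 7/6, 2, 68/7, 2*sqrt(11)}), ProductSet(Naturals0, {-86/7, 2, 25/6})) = ProductSet(Range(0, 5, 1), {2})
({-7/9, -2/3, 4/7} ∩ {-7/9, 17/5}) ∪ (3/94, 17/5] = {-7/9} ∪ (3/94, 17/5]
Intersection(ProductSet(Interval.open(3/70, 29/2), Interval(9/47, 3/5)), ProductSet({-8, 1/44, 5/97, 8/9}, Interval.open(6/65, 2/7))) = ProductSet({5/97, 8/9}, Interval.Ropen(9/47, 2/7))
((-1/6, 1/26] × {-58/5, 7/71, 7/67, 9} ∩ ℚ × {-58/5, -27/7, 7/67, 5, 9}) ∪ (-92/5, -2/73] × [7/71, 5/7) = ((-92/5, -2/73] × [7/71, 5/7)) ∪ ((ℚ ∩ (-1/6, 1/26]) × {-58/5, 7/67, 9})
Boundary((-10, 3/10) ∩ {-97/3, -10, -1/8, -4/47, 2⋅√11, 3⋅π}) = {-1/8, -4/47}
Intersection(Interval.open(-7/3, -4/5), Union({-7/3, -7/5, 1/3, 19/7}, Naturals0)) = {-7/5}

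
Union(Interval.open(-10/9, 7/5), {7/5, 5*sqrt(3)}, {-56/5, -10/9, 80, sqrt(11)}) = Union({-56/5, 80, sqrt(11), 5*sqrt(3)}, Interval(-10/9, 7/5))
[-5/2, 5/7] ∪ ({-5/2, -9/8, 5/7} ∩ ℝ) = [-5/2, 5/7]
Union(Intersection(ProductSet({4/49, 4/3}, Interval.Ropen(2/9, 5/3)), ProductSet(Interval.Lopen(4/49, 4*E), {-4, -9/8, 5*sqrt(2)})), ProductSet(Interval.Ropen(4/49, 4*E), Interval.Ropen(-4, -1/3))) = ProductSet(Interval.Ropen(4/49, 4*E), Interval.Ropen(-4, -1/3))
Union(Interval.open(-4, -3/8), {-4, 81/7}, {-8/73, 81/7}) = Union({-8/73, 81/7}, Interval.Ropen(-4, -3/8))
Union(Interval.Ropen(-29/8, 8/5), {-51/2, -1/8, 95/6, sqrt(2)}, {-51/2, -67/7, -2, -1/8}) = Union({-51/2, -67/7, 95/6}, Interval.Ropen(-29/8, 8/5))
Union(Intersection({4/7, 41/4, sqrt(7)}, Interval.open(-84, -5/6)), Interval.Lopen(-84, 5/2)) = Interval.Lopen(-84, 5/2)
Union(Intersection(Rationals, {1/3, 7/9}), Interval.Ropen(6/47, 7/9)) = Interval(6/47, 7/9)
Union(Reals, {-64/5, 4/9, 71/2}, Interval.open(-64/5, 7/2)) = Interval(-oo, oo)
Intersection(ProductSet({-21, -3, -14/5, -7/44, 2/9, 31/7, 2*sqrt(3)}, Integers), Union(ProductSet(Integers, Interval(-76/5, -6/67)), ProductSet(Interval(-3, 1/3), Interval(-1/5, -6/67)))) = ProductSet({-21, -3}, Range(-15, 0, 1))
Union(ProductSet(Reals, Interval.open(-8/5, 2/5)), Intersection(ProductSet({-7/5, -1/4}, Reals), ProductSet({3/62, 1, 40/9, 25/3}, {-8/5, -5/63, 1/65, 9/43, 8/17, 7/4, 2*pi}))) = ProductSet(Reals, Interval.open(-8/5, 2/5))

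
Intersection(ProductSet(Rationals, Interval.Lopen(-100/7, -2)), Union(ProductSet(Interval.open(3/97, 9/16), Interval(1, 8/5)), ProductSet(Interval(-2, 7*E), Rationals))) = ProductSet(Intersection(Interval(-2, 7*E), Rationals), Intersection(Interval.Lopen(-100/7, -2), Rationals))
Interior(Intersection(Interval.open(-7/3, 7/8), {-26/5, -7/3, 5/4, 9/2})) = EmptySet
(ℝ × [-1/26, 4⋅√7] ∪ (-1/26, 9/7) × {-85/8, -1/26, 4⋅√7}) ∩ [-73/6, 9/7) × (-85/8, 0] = [-73/6, 9/7) × [-1/26, 0]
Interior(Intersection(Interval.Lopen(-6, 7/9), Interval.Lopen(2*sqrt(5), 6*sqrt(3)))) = EmptySet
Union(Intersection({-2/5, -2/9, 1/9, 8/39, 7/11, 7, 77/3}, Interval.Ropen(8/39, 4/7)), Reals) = Reals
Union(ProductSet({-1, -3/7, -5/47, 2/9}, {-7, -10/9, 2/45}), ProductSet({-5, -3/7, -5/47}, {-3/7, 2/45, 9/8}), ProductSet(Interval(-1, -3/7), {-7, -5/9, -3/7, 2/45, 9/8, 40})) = Union(ProductSet({-5, -3/7, -5/47}, {-3/7, 2/45, 9/8}), ProductSet({-1, -3/7, -5/47, 2/9}, {-7, -10/9, 2/45}), ProductSet(Interval(-1, -3/7), {-7, -5/9, -3/7, 2/45, 9/8, 40}))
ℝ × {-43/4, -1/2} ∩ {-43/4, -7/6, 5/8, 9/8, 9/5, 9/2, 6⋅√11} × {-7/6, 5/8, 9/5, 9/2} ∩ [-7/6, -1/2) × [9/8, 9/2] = ∅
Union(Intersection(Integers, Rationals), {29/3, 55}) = Union({29/3}, Integers)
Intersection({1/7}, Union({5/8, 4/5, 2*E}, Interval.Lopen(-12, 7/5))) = {1/7}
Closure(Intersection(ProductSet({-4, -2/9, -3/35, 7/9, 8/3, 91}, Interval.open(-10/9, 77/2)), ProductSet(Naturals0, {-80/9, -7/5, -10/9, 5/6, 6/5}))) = ProductSet({91}, {5/6, 6/5})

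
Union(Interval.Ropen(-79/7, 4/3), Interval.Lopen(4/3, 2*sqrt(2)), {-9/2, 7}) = Union({7}, Interval.Ropen(-79/7, 4/3), Interval.Lopen(4/3, 2*sqrt(2)))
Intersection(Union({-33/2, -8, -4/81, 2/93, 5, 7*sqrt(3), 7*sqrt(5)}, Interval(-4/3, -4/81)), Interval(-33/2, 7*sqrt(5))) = Union({-33/2, -8, 2/93, 5, 7*sqrt(3), 7*sqrt(5)}, Interval(-4/3, -4/81))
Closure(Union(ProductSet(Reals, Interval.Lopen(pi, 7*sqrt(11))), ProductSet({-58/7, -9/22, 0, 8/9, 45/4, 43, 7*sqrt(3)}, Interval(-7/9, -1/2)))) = Union(ProductSet({-58/7, -9/22, 0, 8/9, 45/4, 43, 7*sqrt(3)}, Interval(-7/9, -1/2)), ProductSet(Reals, Interval(pi, 7*sqrt(11))))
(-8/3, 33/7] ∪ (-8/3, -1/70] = (-8/3, 33/7]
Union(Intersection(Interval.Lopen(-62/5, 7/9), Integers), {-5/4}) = Union({-5/4}, Range(-12, 1, 1))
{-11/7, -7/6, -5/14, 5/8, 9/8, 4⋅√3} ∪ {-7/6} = {-11/7, -7/6, -5/14, 5/8, 9/8, 4⋅√3}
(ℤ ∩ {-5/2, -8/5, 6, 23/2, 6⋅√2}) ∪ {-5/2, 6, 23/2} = {-5/2, 6, 23/2}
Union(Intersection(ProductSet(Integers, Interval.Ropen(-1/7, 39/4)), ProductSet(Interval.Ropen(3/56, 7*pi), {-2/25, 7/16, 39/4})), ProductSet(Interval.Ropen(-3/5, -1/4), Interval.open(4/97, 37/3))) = Union(ProductSet(Interval.Ropen(-3/5, -1/4), Interval.open(4/97, 37/3)), ProductSet(Range(1, 22, 1), {-2/25, 7/16}))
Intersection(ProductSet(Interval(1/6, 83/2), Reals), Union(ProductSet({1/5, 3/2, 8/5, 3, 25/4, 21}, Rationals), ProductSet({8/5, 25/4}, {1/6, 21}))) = ProductSet({1/5, 3/2, 8/5, 3, 25/4, 21}, Rationals)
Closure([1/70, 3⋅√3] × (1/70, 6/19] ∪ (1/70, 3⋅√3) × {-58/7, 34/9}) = [1/70, 3⋅√3] × ({-58/7, 34/9} ∪ [1/70, 6/19])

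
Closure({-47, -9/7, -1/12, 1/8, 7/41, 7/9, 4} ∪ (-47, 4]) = [-47, 4]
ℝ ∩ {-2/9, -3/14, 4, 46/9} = {-2/9, -3/14, 4, 46/9}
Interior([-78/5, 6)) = (-78/5, 6)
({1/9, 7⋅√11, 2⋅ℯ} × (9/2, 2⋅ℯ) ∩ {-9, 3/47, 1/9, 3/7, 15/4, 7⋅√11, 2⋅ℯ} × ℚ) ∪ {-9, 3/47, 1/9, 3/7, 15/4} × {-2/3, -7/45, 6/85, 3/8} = ({-9, 3/47, 1/9, 3/7, 15/4} × {-2/3, -7/45, 6/85, 3/8}) ∪ ({1/9, 7⋅√11, 2⋅ℯ} × (ℚ ∩ (9/2, 2⋅ℯ)))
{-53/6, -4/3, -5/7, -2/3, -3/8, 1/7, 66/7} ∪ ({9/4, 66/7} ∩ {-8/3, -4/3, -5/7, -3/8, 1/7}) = {-53/6, -4/3, -5/7, -2/3, -3/8, 1/7, 66/7}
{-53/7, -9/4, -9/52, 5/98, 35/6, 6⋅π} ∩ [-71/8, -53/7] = {-53/7}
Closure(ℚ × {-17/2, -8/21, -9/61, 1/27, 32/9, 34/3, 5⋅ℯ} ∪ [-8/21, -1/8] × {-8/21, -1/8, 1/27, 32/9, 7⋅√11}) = (ℝ × {-17/2, -8/21, -9/61, 1/27, 32/9, 34/3, 5⋅ℯ}) ∪ ([-8/21, -1/8] × {-8/21, -1/8, 1/27, 32/9, 7⋅√11})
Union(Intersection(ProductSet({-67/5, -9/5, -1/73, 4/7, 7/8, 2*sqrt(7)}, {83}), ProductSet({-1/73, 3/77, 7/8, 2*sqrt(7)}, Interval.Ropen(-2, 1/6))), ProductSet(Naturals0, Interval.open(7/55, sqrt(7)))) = ProductSet(Naturals0, Interval.open(7/55, sqrt(7)))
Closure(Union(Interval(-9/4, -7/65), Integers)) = Union(Integers, Interval(-9/4, -7/65))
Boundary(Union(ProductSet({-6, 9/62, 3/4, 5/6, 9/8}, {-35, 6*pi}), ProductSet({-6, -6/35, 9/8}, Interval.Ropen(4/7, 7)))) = Union(ProductSet({-6, -6/35, 9/8}, Interval(4/7, 7)), ProductSet({-6, 9/62, 3/4, 5/6, 9/8}, {-35, 6*pi}))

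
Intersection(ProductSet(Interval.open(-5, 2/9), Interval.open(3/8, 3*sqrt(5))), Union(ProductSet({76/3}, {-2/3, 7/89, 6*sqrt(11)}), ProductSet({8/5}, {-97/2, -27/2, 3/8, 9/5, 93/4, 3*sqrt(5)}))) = EmptySet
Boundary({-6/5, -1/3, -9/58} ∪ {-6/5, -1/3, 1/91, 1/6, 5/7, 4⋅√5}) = {-6/5, -1/3, -9/58, 1/91, 1/6, 5/7, 4⋅√5}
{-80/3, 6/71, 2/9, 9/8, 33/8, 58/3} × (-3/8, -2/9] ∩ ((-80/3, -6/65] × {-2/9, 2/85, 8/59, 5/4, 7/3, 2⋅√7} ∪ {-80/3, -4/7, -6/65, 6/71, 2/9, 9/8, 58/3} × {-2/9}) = {-80/3, 6/71, 2/9, 9/8, 58/3} × {-2/9}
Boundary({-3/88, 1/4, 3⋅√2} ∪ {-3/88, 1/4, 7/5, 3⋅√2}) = {-3/88, 1/4, 7/5, 3⋅√2}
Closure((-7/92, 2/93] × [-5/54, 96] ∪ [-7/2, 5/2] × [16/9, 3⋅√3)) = ([-7/92, 2/93] × {-5/54, 96}) ∪ ((-7/92, 2/93] × [-5/54, 96]) ∪ ({-7/2, 5/2} × [16/9, 3⋅√3]) ∪ ([-7/2, 5/2] × [16/9, 3⋅√3)) ∪ ({-7/92, 2/93} × ([-5/54, 16/9] ∪ [3⋅√3, 96])) ∪ (([-7/2, -7/92] ∪ [2/93, 5/2]) × {16/9, 3⋅√3})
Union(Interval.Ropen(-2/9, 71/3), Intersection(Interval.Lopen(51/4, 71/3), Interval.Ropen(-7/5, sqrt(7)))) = Interval.Ropen(-2/9, 71/3)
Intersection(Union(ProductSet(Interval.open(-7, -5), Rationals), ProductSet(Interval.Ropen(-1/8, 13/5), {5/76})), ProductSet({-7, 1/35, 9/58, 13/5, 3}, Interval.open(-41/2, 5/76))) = EmptySet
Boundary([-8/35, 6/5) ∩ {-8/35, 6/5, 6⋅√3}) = {-8/35}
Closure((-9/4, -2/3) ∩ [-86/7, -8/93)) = [-9/4, -2/3]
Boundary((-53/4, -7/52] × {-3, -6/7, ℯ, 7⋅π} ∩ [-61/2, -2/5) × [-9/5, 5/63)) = [-53/4, -2/5] × {-6/7}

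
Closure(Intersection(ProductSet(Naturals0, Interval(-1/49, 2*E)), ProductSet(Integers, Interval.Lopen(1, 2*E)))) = ProductSet(Naturals0, Interval(1, 2*E))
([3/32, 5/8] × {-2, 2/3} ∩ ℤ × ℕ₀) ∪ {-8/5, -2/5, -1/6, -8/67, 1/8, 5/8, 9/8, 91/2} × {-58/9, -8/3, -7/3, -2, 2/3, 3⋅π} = {-8/5, -2/5, -1/6, -8/67, 1/8, 5/8, 9/8, 91/2} × {-58/9, -8/3, -7/3, -2, 2/3, 3⋅π}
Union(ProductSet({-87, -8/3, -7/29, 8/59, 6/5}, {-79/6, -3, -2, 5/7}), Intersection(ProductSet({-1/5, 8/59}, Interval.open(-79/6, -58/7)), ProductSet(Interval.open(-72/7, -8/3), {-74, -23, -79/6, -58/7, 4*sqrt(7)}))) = ProductSet({-87, -8/3, -7/29, 8/59, 6/5}, {-79/6, -3, -2, 5/7})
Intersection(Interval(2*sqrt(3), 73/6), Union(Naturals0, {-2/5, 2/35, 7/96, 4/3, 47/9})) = Union({47/9}, Range(4, 13, 1))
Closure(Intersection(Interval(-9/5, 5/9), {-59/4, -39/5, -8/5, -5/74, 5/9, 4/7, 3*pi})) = {-8/5, -5/74, 5/9}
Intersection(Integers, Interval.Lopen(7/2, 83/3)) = Range(4, 28, 1)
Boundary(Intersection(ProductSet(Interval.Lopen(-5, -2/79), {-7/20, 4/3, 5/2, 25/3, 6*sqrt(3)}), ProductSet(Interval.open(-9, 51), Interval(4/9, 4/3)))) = ProductSet(Interval(-5, -2/79), {4/3})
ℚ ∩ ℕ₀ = ℕ₀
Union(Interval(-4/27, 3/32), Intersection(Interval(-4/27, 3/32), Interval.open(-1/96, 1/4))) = Interval(-4/27, 3/32)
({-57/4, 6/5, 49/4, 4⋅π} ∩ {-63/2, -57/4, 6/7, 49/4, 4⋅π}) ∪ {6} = {-57/4, 6, 49/4, 4⋅π}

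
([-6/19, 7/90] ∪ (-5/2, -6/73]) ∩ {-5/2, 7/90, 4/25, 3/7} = {7/90}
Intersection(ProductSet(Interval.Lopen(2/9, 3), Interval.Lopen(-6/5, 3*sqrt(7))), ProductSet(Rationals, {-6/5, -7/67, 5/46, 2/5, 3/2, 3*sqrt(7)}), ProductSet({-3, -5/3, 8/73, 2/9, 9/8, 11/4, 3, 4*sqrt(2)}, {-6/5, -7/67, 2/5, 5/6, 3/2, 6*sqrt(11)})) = ProductSet({9/8, 11/4, 3}, {-7/67, 2/5, 3/2})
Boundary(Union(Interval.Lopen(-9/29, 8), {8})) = {-9/29, 8}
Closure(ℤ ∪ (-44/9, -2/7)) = ℤ ∪ [-44/9, -2/7]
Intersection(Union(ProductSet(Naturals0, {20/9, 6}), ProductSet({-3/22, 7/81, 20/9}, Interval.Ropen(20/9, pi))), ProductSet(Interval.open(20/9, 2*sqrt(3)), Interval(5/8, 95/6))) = ProductSet(Range(3, 4, 1), {20/9, 6})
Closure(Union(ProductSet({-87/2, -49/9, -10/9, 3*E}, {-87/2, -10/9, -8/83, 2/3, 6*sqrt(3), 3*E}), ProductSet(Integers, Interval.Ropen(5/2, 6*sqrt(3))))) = Union(ProductSet({-87/2, -49/9, -10/9, 3*E}, {-87/2, -10/9, -8/83, 2/3, 6*sqrt(3), 3*E}), ProductSet(Integers, Interval(5/2, 6*sqrt(3))))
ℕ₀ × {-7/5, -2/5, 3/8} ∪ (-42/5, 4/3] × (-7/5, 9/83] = (ℕ₀ × {-7/5, -2/5, 3/8}) ∪ ((-42/5, 4/3] × (-7/5, 9/83])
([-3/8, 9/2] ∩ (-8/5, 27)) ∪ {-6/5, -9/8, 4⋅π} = {-6/5, -9/8, 4⋅π} ∪ [-3/8, 9/2]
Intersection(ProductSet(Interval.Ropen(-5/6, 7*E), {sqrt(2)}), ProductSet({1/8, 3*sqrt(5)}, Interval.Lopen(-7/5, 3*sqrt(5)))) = ProductSet({1/8, 3*sqrt(5)}, {sqrt(2)})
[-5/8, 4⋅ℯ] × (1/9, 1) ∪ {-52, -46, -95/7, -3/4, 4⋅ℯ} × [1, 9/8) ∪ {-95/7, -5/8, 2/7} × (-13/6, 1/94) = ({-95/7, -5/8, 2/7} × (-13/6, 1/94)) ∪ ([-5/8, 4⋅ℯ] × (1/9, 1)) ∪ ({-52, -46, -95/7, -3/4, 4⋅ℯ} × [1, 9/8))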